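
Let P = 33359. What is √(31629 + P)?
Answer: 2*√16247 ≈ 254.93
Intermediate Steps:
√(31629 + P) = √(31629 + 33359) = √64988 = 2*√16247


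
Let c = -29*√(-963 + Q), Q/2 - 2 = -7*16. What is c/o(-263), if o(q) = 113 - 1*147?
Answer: 377*I*√7/34 ≈ 29.337*I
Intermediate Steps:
Q = -220 (Q = 4 + 2*(-7*16) = 4 + 2*(-112) = 4 - 224 = -220)
o(q) = -34 (o(q) = 113 - 147 = -34)
c = -377*I*√7 (c = -29*√(-963 - 220) = -377*I*√7 ≈ -997.45*I)
c/o(-263) = -377*I*√7/(-34) = -377*I*√7*(-1/34) = 377*I*√7/34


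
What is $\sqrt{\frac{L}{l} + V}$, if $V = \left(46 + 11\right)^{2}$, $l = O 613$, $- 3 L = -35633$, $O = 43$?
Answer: $\frac{\sqrt{20319373348062}}{79077} \approx 57.004$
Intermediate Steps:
$L = \frac{35633}{3}$ ($L = \left(- \frac{1}{3}\right) \left(-35633\right) = \frac{35633}{3} \approx 11878.0$)
$l = 26359$ ($l = 43 \cdot 613 = 26359$)
$V = 3249$ ($V = 57^{2} = 3249$)
$\sqrt{\frac{L}{l} + V} = \sqrt{\frac{35633}{3 \cdot 26359} + 3249} = \sqrt{\frac{35633}{3} \cdot \frac{1}{26359} + 3249} = \sqrt{\frac{35633}{79077} + 3249} = \sqrt{\frac{256956806}{79077}} = \frac{\sqrt{20319373348062}}{79077}$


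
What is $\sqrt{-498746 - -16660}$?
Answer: $i \sqrt{482086} \approx 694.32 i$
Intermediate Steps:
$\sqrt{-498746 - -16660} = \sqrt{-498746 + \left(-22622 + 39282\right)} = \sqrt{-498746 + 16660} = \sqrt{-482086} = i \sqrt{482086}$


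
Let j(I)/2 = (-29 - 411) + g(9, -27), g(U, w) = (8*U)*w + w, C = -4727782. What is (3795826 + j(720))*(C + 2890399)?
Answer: -6965526302532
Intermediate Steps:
g(U, w) = w + 8*U*w (g(U, w) = 8*U*w + w = w + 8*U*w)
j(I) = -4822 (j(I) = 2*((-29 - 411) - 27*(1 + 8*9)) = 2*(-440 - 27*(1 + 72)) = 2*(-440 - 27*73) = 2*(-440 - 1971) = 2*(-2411) = -4822)
(3795826 + j(720))*(C + 2890399) = (3795826 - 4822)*(-4727782 + 2890399) = 3791004*(-1837383) = -6965526302532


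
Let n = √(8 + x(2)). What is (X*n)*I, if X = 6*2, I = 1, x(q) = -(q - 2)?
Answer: 24*√2 ≈ 33.941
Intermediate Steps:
x(q) = 2 - q (x(q) = -(-2 + q) = 2 - q)
n = 2*√2 (n = √(8 + (2 - 1*2)) = √(8 + (2 - 2)) = √(8 + 0) = √8 = 2*√2 ≈ 2.8284)
X = 12
(X*n)*I = (12*(2*√2))*1 = (24*√2)*1 = 24*√2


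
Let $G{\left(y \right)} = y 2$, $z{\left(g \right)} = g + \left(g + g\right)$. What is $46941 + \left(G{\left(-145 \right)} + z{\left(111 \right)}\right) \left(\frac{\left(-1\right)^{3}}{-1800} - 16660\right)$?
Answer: $- \frac{1204990157}{1800} \approx -6.6944 \cdot 10^{5}$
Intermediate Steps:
$z{\left(g \right)} = 3 g$ ($z{\left(g \right)} = g + 2 g = 3 g$)
$G{\left(y \right)} = 2 y$
$46941 + \left(G{\left(-145 \right)} + z{\left(111 \right)}\right) \left(\frac{\left(-1\right)^{3}}{-1800} - 16660\right) = 46941 + \left(2 \left(-145\right) + 3 \cdot 111\right) \left(\frac{\left(-1\right)^{3}}{-1800} - 16660\right) = 46941 + \left(-290 + 333\right) \left(\left(-1\right) \left(- \frac{1}{1800}\right) - 16660\right) = 46941 + 43 \left(\frac{1}{1800} - 16660\right) = 46941 + 43 \left(- \frac{29987999}{1800}\right) = 46941 - \frac{1289483957}{1800} = - \frac{1204990157}{1800}$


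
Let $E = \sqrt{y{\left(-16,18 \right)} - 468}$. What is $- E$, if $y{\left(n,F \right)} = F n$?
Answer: $- 6 i \sqrt{21} \approx - 27.495 i$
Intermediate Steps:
$E = 6 i \sqrt{21}$ ($E = \sqrt{18 \left(-16\right) - 468} = \sqrt{-288 - 468} = \sqrt{-756} = 6 i \sqrt{21} \approx 27.495 i$)
$- E = - 6 i \sqrt{21}$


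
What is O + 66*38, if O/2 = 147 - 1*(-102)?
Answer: 3006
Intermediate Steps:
O = 498 (O = 2*(147 - 1*(-102)) = 2*(147 + 102) = 2*249 = 498)
O + 66*38 = 498 + 66*38 = 498 + 2508 = 3006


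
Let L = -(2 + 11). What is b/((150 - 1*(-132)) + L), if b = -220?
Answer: -220/269 ≈ -0.81784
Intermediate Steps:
L = -13 (L = -1*13 = -13)
b/((150 - 1*(-132)) + L) = -220/((150 - 1*(-132)) - 13) = -220/((150 + 132) - 13) = -220/(282 - 13) = -220/269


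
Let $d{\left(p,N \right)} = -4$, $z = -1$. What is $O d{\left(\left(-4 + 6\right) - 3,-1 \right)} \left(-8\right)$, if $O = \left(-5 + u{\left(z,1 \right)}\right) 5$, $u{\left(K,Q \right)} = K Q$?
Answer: $-960$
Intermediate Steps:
$O = -30$ ($O = \left(-5 - 1\right) 5 = \left(-6\right) 5 = -30$)
$O d{\left(\left(-4 + 6\right) - 3,-1 \right)} \left(-8\right) = \left(-30\right) \left(-4\right) \left(-8\right) = 120 \left(-8\right) = -960$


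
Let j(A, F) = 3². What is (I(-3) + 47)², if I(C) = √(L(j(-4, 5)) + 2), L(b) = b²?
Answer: (47 + √83)² ≈ 3148.4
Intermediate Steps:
j(A, F) = 9
I(C) = √83 (I(C) = √(9² + 2) = √(81 + 2) = √83)
(I(-3) + 47)² = (√83 + 47)² = (47 + √83)²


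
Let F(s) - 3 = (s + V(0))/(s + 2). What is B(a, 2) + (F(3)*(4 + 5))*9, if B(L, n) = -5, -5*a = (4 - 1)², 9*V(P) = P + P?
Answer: 1433/5 ≈ 286.60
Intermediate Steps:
V(P) = 2*P/9 (V(P) = (P + P)/9 = (2*P)/9 = 2*P/9)
a = -9/5 (a = -(4 - 1)²/5 = -⅕*3² = -⅕*9 = -9/5 ≈ -1.8000)
F(s) = 3 + s/(2 + s) (F(s) = 3 + (s + (2/9)*0)/(s + 2) = 3 + (s + 0)/(2 + s) = 3 + s/(2 + s))
B(a, 2) + (F(3)*(4 + 5))*9 = -5 + ((2*(3 + 2*3)/(2 + 3))*(4 + 5))*9 = -5 + ((2*(3 + 6)/5)*9)*9 = -5 + ((2*(⅕)*9)*9)*9 = -5 + ((18/5)*9)*9 = -5 + (162/5)*9 = -5 + 1458/5 = 1433/5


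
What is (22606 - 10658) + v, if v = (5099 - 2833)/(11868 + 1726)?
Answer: 81211689/6797 ≈ 11948.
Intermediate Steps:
v = 1133/6797 (v = 2266/13594 = 2266*(1/13594) = 1133/6797 ≈ 0.16669)
(22606 - 10658) + v = (22606 - 10658) + 1133/6797 = 11948 + 1133/6797 = 81211689/6797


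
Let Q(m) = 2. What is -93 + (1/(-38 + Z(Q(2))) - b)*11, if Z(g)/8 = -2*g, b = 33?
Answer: -31931/70 ≈ -456.16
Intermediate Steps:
Z(g) = -16*g (Z(g) = 8*(-2*g) = -16*g)
-93 + (1/(-38 + Z(Q(2))) - b)*11 = -93 + (1/(-38 - 16*2) - 1*33)*11 = -93 + (1/(-38 - 32) - 33)*11 = -93 + (1/(-70) - 33)*11 = -93 + (-1/70 - 33)*11 = -93 - 2311/70*11 = -93 - 25421/70 = -31931/70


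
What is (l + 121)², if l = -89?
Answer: 1024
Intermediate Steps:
(l + 121)² = (-89 + 121)² = 32² = 1024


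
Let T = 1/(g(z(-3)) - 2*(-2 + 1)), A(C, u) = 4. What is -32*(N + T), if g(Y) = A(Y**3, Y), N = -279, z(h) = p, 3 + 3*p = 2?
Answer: 26768/3 ≈ 8922.7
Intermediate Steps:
p = -1/3 (p = -1 + (1/3)*2 = -1 + 2/3 = -1/3 ≈ -0.33333)
z(h) = -1/3
g(Y) = 4
T = 1/6 (T = 1/(4 - 2*(-2 + 1)) = 1/(4 - 2*(-1)) = 1/(4 + 2) = 1/6 ≈ 0.16667)
-32*(N + T) = -32*(-279 + 1/6) = -32*(-1673/6) = 26768/3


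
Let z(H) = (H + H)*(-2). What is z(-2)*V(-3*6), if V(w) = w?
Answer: -144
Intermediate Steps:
z(H) = -4*H (z(H) = (2*H)*(-2) = -4*H)
z(-2)*V(-3*6) = (-4*(-2))*(-3*6) = 8*(-18) = -144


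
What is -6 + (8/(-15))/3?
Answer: -278/45 ≈ -6.1778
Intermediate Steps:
-6 + (8/(-15))/3 = -6 + (8*(-1/15))*(1/3) = -6 - 8/15*1/3 = -6 - 8/45 = -278/45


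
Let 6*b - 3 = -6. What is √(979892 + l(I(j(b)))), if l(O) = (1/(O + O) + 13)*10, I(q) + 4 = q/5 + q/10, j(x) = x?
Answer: √6751363258/83 ≈ 989.96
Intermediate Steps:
b = -½ (b = ½ + (⅙)*(-6) = ½ - 1 = -½ ≈ -0.50000)
I(q) = -4 + 3*q/10 (I(q) = -4 + (q/5 + q/10) = -4 + 3*q/10)
l(O) = 130 + 5/O (l(O) = (1/(2*O) + 13)*10 = (13 + 1/(2*O))*10 = 130 + 5/O)
√(979892 + l(I(j(b)))) = √(979892 + (130 + 5/(-4 + (3/10)*(-½)))) = √(979892 + (130 + 5/(-4 - 3/20))) = √(979892 + (130 + 5/(-83/20))) = √(979892 + (130 + 5*(-20/83))) = √(979892 + (130 - 100/83)) = √(979892 + 10690/83) = √(81341726/83) = √6751363258/83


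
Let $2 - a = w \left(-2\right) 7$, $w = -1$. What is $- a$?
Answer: $12$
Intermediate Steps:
$a = -12$ ($a = 2 - \left(-1\right) \left(-2\right) 7 = 2 - 2 \cdot 7 = 2 - 14 = -12$)
$- a = \left(-1\right) \left(-12\right) = 12$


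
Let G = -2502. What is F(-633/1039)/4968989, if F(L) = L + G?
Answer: -2600211/5162779571 ≈ -0.00050365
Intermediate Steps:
F(L) = -2502 + L (F(L) = L - 2502 = -2502 + L)
F(-633/1039)/4968989 = (-2502 - 633/1039)/4968989 = (-2502 - 633*1/1039)*(1/4968989) = (-2502 - 633/1039)*(1/4968989) = -2600211/1039*1/4968989 = -2600211/5162779571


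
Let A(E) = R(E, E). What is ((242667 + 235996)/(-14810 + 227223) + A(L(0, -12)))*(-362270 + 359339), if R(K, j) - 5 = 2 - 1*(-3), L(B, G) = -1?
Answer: -7628786283/212413 ≈ -35915.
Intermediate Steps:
R(K, j) = 10 (R(K, j) = 5 + (2 - 1*(-3)) = 5 + (2 + 3) = 5 + 5 = 10)
A(E) = 10
((242667 + 235996)/(-14810 + 227223) + A(L(0, -12)))*(-362270 + 359339) = ((242667 + 235996)/(-14810 + 227223) + 10)*(-362270 + 359339) = (478663/212413 + 10)*(-2931) = (2602793/212413)*(-2931) = -7628786283/212413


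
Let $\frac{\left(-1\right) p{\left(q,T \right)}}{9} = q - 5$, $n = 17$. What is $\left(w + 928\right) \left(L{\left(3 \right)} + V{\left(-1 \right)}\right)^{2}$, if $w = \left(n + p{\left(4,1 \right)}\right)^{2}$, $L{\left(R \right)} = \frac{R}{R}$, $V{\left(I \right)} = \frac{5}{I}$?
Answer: $25664$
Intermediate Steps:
$p{\left(q,T \right)} = 45 - 9 q$ ($p{\left(q,T \right)} = - 9 \left(q - 5\right) = - 9 \left(-5 + q\right) = 45 - 9 q$)
$L{\left(R \right)} = 1$
$w = 676$ ($w = \left(17 + \left(45 - 36\right)\right)^{2} = \left(17 + 9\right)^{2} = 26^{2} = 676$)
$\left(w + 928\right) \left(L{\left(3 \right)} + V{\left(-1 \right)}\right)^{2} = \left(676 + 928\right) \left(1 + \frac{5}{-1}\right)^{2} = 1604 \left(1 + 5 \left(-1\right)\right)^{2} = 1604 \left(1 - 5\right)^{2} = 1604 \left(-4\right)^{2} = 1604 \cdot 16 = 25664$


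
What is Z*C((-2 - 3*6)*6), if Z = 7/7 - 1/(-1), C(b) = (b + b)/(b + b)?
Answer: 2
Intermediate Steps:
C(b) = 1 (C(b) = (2*b)/((2*b)) = (2*b)*(1/(2*b)) = 1)
Z = 2 (Z = 7*(1/7) - 1*(-1) = 1 + 1 = 2)
Z*C((-2 - 3*6)*6) = 2*1 = 2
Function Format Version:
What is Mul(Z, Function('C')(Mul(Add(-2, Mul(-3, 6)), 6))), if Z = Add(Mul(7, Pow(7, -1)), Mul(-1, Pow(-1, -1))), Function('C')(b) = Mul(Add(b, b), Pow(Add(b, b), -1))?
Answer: 2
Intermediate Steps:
Function('C')(b) = 1 (Function('C')(b) = Mul(Mul(2, b), Pow(Mul(2, b), -1)) = Mul(Mul(2, b), Mul(Rational(1, 2), Pow(b, -1))) = 1)
Z = 2 (Z = Add(Mul(7, Rational(1, 7)), Mul(-1, -1)) = Add(1, 1) = 2)
Mul(Z, Function('C')(Mul(Add(-2, Mul(-3, 6)), 6))) = Mul(2, 1) = 2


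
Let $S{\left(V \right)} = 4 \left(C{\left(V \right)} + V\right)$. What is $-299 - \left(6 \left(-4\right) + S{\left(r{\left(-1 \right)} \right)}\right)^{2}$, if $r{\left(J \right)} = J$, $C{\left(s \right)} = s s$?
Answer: $-875$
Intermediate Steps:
$C{\left(s \right)} = s^{2}$
$S{\left(V \right)} = 4 V + 4 V^{2}$ ($S{\left(V \right)} = 4 \left(V^{2} + V\right) = 4 \left(V + V^{2}\right) = 4 V + 4 V^{2}$)
$-299 - \left(6 \left(-4\right) + S{\left(r{\left(-1 \right)} \right)}\right)^{2} = -299 - \left(6 \left(-4\right) + 4 \left(-1\right) \left(1 - 1\right)\right)^{2} = -299 - \left(-24 + 4 \left(-1\right) 0\right)^{2} = -299 - \left(-24 + 0\right)^{2} = -299 - \left(-24\right)^{2} = -299 - 576 = -875$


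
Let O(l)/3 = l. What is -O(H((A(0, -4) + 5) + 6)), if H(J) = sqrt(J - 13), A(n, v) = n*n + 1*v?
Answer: -3*I*sqrt(6) ≈ -7.3485*I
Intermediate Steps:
A(n, v) = v + n**2 (A(n, v) = n**2 + v = v + n**2)
H(J) = sqrt(-13 + J)
O(l) = 3*l
-O(H((A(0, -4) + 5) + 6)) = -3*sqrt(-13 + (((-4 + 0**2) + 5) + 6)) = -3*sqrt(-13 + (((-4 + 0) + 5) + 6)) = -3*sqrt(-13 + ((-4 + 5) + 6)) = -3*sqrt(-13 + (1 + 6)) = -3*sqrt(-13 + 7) = -3*sqrt(-6) = -3*I*sqrt(6)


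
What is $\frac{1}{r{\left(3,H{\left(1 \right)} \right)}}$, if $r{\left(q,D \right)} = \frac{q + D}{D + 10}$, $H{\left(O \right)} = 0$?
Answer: $\frac{10}{3} \approx 3.3333$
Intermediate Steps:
$r{\left(q,D \right)} = \frac{D + q}{10 + D}$
$\frac{1}{r{\left(3,H{\left(1 \right)} \right)}} = \frac{1}{\frac{1}{10 + 0} \left(0 + 3\right)} = \frac{1}{\frac{1}{10} \cdot 3} = \frac{1}{\frac{3}{10}} = \frac{10}{3}$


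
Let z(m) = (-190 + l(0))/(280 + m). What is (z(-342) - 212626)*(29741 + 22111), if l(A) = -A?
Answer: -341772657972/31 ≈ -1.1025e+10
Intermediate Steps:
z(m) = -190/(280 + m) (z(m) = (-190 - 1*0)/(280 + m) = (-190 + 0)/(280 + m) = -190/(280 + m))
(z(-342) - 212626)*(29741 + 22111) = (-190/(280 - 342) - 212626)*(29741 + 22111) = (-190/(-62) - 212626)*51852 = (-190*(-1/62) - 212626)*51852 = (95/31 - 212626)*51852 = -6591311/31*51852 = -341772657972/31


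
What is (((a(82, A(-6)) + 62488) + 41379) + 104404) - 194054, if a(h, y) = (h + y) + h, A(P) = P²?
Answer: 14417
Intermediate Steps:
a(h, y) = y + 2*h
(((a(82, A(-6)) + 62488) + 41379) + 104404) - 194054 = (((((-6)² + 2*82) + 62488) + 41379) + 104404) - 194054 = ((((36 + 164) + 62488) + 41379) + 104404) - 194054 = (((200 + 62488) + 41379) + 104404) - 194054 = ((62688 + 41379) + 104404) - 194054 = (104067 + 104404) - 194054 = 208471 - 194054 = 14417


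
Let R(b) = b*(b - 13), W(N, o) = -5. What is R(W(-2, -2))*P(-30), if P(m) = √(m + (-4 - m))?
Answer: 180*I ≈ 180.0*I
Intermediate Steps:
R(b) = b*(-13 + b)
P(m) = 2*I (P(m) = √(-4) = 2*I)
R(W(-2, -2))*P(-30) = (-5*(-13 - 5))*(2*I) = (-5*(-18))*(2*I) = 90*(2*I) = 180*I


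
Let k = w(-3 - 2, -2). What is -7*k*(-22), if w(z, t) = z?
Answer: -770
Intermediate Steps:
k = -5 (k = -3 - 2 = -5)
-7*k*(-22) = -7*(-5)*(-22) = 35*(-22) = -770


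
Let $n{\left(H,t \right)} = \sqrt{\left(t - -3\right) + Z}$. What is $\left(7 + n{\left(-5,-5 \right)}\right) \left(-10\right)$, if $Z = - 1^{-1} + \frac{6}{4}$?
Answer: $-70 - 5 i \sqrt{6} \approx -70.0 - 12.247 i$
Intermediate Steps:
$Z = \frac{1}{2}$ ($Z = \left(-1\right) 1 + 6 \cdot \frac{1}{4} = -1 + \frac{3}{2} = \frac{1}{2} \approx 0.5$)
$n{\left(H,t \right)} = \sqrt{\frac{7}{2} + t}$ ($n{\left(H,t \right)} = \sqrt{\left(t - -3\right) + \frac{1}{2}} = \sqrt{\left(t + 3\right) + \frac{1}{2}} = \sqrt{\left(3 + t\right) + \frac{1}{2}} = \sqrt{\frac{7}{2} + t}$)
$\left(7 + n{\left(-5,-5 \right)}\right) \left(-10\right) = \left(7 + \frac{\sqrt{14 + 4 \left(-5\right)}}{2}\right) \left(-10\right) = \left(7 + \frac{\sqrt{14 - 20}}{2}\right) \left(-10\right) = \left(7 + \frac{\sqrt{-6}}{2}\right) \left(-10\right) = \left(7 + \frac{i \sqrt{6}}{2}\right) \left(-10\right) = -70 - 5 i \sqrt{6}$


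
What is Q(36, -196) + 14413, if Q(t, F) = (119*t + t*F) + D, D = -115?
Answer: 11526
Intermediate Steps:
Q(t, F) = -115 + 119*t + F*t (Q(t, F) = (119*t + t*F) - 115 = (119*t + F*t) - 115 = -115 + 119*t + F*t)
Q(36, -196) + 14413 = (-115 + 119*36 - 196*36) + 14413 = (-115 + 4284 - 7056) + 14413 = -2887 + 14413 = 11526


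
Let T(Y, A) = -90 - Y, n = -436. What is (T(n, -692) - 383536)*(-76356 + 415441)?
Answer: -129933981150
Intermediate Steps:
(T(n, -692) - 383536)*(-76356 + 415441) = ((-90 - 1*(-436)) - 383536)*(-76356 + 415441) = ((-90 + 436) - 383536)*339085 = (346 - 383536)*339085 = -383190*339085 = -129933981150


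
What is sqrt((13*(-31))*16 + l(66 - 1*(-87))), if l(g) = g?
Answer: I*sqrt(6295) ≈ 79.341*I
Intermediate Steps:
sqrt((13*(-31))*16 + l(66 - 1*(-87))) = sqrt((13*(-31))*16 + (66 - 1*(-87))) = sqrt(-403*16 + (66 + 87)) = sqrt(-6448 + 153) = sqrt(-6295) = I*sqrt(6295)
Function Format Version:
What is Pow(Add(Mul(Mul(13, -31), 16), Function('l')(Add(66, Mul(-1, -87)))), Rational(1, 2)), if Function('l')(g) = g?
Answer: Mul(I, Pow(6295, Rational(1, 2))) ≈ Mul(79.341, I)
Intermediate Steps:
Pow(Add(Mul(Mul(13, -31), 16), Function('l')(Add(66, Mul(-1, -87)))), Rational(1, 2)) = Pow(Add(Mul(Mul(13, -31), 16), Add(66, Mul(-1, -87))), Rational(1, 2)) = Pow(Add(Mul(-403, 16), Add(66, 87)), Rational(1, 2)) = Pow(Add(-6448, 153), Rational(1, 2)) = Pow(-6295, Rational(1, 2)) = Mul(I, Pow(6295, Rational(1, 2)))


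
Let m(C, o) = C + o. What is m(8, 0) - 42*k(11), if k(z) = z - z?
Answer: 8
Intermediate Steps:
k(z) = 0
m(8, 0) - 42*k(11) = (8 + 0) - 42*0 = 8 + 0 = 8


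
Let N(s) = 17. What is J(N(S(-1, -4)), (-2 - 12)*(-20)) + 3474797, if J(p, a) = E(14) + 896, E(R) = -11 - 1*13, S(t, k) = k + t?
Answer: 3475669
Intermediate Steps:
E(R) = -24 (E(R) = -11 - 13 = -24)
J(p, a) = 872 (J(p, a) = -24 + 896 = 872)
J(N(S(-1, -4)), (-2 - 12)*(-20)) + 3474797 = 872 + 3474797 = 3475669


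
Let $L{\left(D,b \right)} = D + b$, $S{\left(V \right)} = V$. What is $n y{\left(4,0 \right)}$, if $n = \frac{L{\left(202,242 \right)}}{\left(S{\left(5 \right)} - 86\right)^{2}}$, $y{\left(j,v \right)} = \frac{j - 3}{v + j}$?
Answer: $\frac{37}{2187} \approx 0.016918$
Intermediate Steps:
$y{\left(j,v \right)} = \frac{-3 + j}{j + v}$
$n = \frac{148}{2187}$ ($n = \frac{202 + 242}{\left(5 - 86\right)^{2}} = \frac{444}{\left(-81\right)^{2}} = \frac{444}{6561} = 444 \cdot \frac{1}{6561} = \frac{148}{2187} \approx 0.067673$)
$n y{\left(4,0 \right)} = \frac{148 \frac{-3 + 4}{4 + 0}}{2187} = \frac{148 \cdot \frac{1}{4} \cdot 1}{2187} = \frac{148}{2187} \cdot \frac{1}{4} = \frac{37}{2187}$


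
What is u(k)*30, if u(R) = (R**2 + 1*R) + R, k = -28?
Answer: 21840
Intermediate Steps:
u(R) = R**2 + 2*R (u(R) = (R**2 + R) + R = (R + R**2) + R = R**2 + 2*R)
u(k)*30 = -28*(2 - 28)*30 = -28*(-26)*30 = 728*30 = 21840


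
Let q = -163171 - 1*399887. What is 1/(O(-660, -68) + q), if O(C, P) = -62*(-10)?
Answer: -1/562438 ≈ -1.7780e-6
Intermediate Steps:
O(C, P) = 620
q = -563058 (q = -163171 - 399887 = -563058)
1/(O(-660, -68) + q) = 1/(620 - 563058) = 1/(-562438) = -1/562438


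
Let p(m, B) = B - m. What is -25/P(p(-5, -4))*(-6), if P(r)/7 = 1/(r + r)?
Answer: 300/7 ≈ 42.857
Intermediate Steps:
P(r) = 7/(2*r) (P(r) = 7/(r + r) = 7/((2*r)) = 7*(1/(2*r)) = 7/(2*r))
-25/P(p(-5, -4))*(-6) = -25/(7/(2*(-4 - 1*(-5))))*(-6) = -25/(7/(2*(-4 + 5)))*(-6) = -25/((7/2)/1)*(-6) = -25/((7/2)*1)*(-6) = -25/7/2*(-6) = -25*2/7*(-6) = -50/7*(-6) = 300/7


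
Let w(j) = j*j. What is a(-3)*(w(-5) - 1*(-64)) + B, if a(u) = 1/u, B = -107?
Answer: -410/3 ≈ -136.67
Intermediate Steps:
w(j) = j**2
a(-3)*(w(-5) - 1*(-64)) + B = ((-5)**2 - 1*(-64))/(-3) - 107 = -(25 + 64)/3 - 107 = -1/3*89 - 107 = -89/3 - 107 = -410/3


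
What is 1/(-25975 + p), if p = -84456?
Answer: -1/110431 ≈ -9.0554e-6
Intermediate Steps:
1/(-25975 + p) = 1/(-25975 - 84456) = 1/(-110431) = -1/110431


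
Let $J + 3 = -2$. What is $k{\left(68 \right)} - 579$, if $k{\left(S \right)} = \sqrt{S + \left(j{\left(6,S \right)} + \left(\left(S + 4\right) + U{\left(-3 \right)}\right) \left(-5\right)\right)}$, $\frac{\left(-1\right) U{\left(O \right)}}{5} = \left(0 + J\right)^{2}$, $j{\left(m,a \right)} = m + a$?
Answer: $-579 + \sqrt{407} \approx -558.83$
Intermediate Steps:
$j{\left(m,a \right)} = a + m$
$J = -5$ ($J = -3 - 2 = -5$)
$U{\left(O \right)} = -125$ ($U{\left(O \right)} = - 5 \left(0 - 5\right)^{2} = - 5 \left(-5\right)^{2} = \left(-5\right) 25 = -125$)
$k{\left(S \right)} = \sqrt{611 - 3 S}$ ($k{\left(S \right)} = \sqrt{S + \left(\left(S + 6\right) + \left(\left(S + 4\right) - 125\right) \left(-5\right)\right)} = \sqrt{S + \left(\left(6 + S\right) + \left(\left(4 + S\right) - 125\right) \left(-5\right)\right)} = \sqrt{S + \left(\left(6 + S\right) + \left(-121 + S\right) \left(-5\right)\right)} = \sqrt{S + \left(\left(6 + S\right) - \left(-605 + 5 S\right)\right)} = \sqrt{S - \left(-611 + 4 S\right)} = \sqrt{611 - 3 S}$)
$k{\left(68 \right)} - 579 = \sqrt{611 - 204} - 579 = \sqrt{407} - 579 = -579 + \sqrt{407}$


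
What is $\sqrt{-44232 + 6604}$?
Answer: $2 i \sqrt{9407} \approx 193.98 i$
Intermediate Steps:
$\sqrt{-44232 + 6604} = \sqrt{-37628} = 2 i \sqrt{9407}$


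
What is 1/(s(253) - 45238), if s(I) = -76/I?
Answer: -253/11445290 ≈ -2.2105e-5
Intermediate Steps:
1/(s(253) - 45238) = 1/(-76/253 - 45238) = 1/(-11445290/253) = -253/11445290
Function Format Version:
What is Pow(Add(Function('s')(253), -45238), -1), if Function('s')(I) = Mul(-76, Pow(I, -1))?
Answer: Rational(-253, 11445290) ≈ -2.2105e-5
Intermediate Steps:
Pow(Add(Function('s')(253), -45238), -1) = Pow(Add(Mul(-76, Pow(253, -1)), -45238), -1) = Pow(Add(Mul(-76, Rational(1, 253)), -45238), -1) = Pow(Add(Rational(-76, 253), -45238), -1) = Pow(Rational(-11445290, 253), -1) = Rational(-253, 11445290)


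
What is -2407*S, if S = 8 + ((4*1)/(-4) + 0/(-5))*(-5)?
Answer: -31291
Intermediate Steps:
S = 13 (S = 8 + (4*(-1/4) + 0*(-1/5))*(-5) = 8 + (-1 + 0)*(-5) = 8 - 1*(-5) = 8 + 5 = 13)
-2407*S = -2407*13 = -31291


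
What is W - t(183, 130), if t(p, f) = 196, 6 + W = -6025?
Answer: -6227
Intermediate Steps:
W = -6031 (W = -6 - 6025 = -6031)
W - t(183, 130) = -6031 - 1*196 = -6031 - 196 = -6227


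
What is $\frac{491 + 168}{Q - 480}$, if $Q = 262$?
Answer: $- \frac{659}{218} \approx -3.0229$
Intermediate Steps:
$\frac{491 + 168}{Q - 480} = \frac{491 + 168}{262 - 480} = \frac{659}{-218} = 659 \left(- \frac{1}{218}\right) = - \frac{659}{218}$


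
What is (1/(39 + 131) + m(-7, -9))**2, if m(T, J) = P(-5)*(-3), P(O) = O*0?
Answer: 1/28900 ≈ 3.4602e-5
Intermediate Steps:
P(O) = 0
m(T, J) = 0 (m(T, J) = 0*(-3) = 0)
(1/(39 + 131) + m(-7, -9))**2 = (1/(39 + 131) + 0)**2 = (1/170 + 0)**2 = (1/170)**2 = 1/28900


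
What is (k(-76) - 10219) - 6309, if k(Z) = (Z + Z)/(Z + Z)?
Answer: -16527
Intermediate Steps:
k(Z) = 1 (k(Z) = (2*Z)/((2*Z)) = (2*Z)*(1/(2*Z)) = 1)
(k(-76) - 10219) - 6309 = (1 - 10219) - 6309 = -10218 - 6309 = -16527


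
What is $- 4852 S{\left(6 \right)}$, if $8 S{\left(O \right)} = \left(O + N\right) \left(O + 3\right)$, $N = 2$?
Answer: $-43668$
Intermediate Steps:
$S{\left(O \right)} = \frac{\left(2 + O\right) \left(3 + O\right)}{8}$ ($S{\left(O \right)} = \frac{\left(O + 2\right) \left(O + 3\right)}{8} = \frac{\left(2 + O\right) \left(3 + O\right)}{8}$)
$- 4852 S{\left(6 \right)} = - 4852 \left(\frac{3}{4} + \frac{6^{2}}{8} + \frac{5}{8} \cdot 6\right) = - 4852 \left(\frac{3}{4} + \frac{1}{8} \cdot 36 + \frac{15}{4}\right) = - 4852 \left(\frac{3}{4} + \frac{9}{2} + \frac{15}{4}\right) = \left(-4852\right) 9 = -43668$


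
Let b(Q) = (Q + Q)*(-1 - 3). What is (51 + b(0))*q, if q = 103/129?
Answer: 1751/43 ≈ 40.721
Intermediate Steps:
q = 103/129 (q = 103*(1/129) = 103/129 ≈ 0.79845)
b(Q) = -8*Q (b(Q) = (2*Q)*(-4) = -8*Q)
(51 + b(0))*q = (51 - 8*0)*(103/129) = (51 + 0)*(103/129) = 51*(103/129) = 1751/43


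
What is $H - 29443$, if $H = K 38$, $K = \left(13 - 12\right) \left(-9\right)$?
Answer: $-29785$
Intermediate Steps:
$K = -9$ ($K = 1 \left(-9\right) = -9$)
$H = -342$ ($H = \left(-9\right) 38 = -342$)
$H - 29443 = -342 - 29443 = -29785$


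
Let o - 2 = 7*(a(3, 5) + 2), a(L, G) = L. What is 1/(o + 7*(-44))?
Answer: -1/271 ≈ -0.0036900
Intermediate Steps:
o = 37 (o = 2 + 7*(3 + 2) = 2 + 7*5 = 2 + 35 = 37)
1/(o + 7*(-44)) = 1/(37 + 7*(-44)) = 1/(37 - 308) = 1/(-271) = -1/271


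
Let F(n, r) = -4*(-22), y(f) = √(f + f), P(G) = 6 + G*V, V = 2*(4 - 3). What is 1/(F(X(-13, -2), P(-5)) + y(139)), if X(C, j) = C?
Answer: 44/3733 - √278/7466 ≈ 0.0095535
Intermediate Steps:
V = 2 (V = 2*1 = 2)
P(G) = 6 + 2*G (P(G) = 6 + G*2 = 6 + 2*G)
y(f) = √2*√f (y(f) = √(2*f) = √2*√f)
F(n, r) = 88
1/(F(X(-13, -2), P(-5)) + y(139)) = 1/(88 + √2*√139) = 1/(88 + √278)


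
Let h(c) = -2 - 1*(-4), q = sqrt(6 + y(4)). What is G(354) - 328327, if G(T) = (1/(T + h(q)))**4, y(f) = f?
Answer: -5273592770766591/16062013696 ≈ -3.2833e+5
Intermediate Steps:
q = sqrt(10) (q = sqrt(6 + 4) = sqrt(10) ≈ 3.1623)
h(c) = 2 (h(c) = -2 + 4 = 2)
G(T) = (2 + T)**(-4) (G(T) = (1/(T + 2))**4 = (1/(2 + T))**4 = (2 + T)**(-4))
G(354) - 328327 = (2 + 354)**(-4) - 328327 = 356**(-4) - 328327 = 1/16062013696 - 328327 = -5273592770766591/16062013696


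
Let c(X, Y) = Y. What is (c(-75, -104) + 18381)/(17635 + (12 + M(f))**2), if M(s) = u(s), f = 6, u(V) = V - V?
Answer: 18277/17779 ≈ 1.0280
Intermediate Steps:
u(V) = 0
M(s) = 0
(c(-75, -104) + 18381)/(17635 + (12 + M(f))**2) = (-104 + 18381)/(17635 + (12 + 0)**2) = 18277/(17635 + 12**2) = 18277/(17635 + 144) = 18277/17779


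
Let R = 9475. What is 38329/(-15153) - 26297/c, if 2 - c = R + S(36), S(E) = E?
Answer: 34007980/144089877 ≈ 0.23602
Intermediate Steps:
c = -9509 (c = 2 - (9475 + 36) = 2 - 1*9511 = 2 - 9511 = -9509)
38329/(-15153) - 26297/c = 38329/(-15153) - 26297/(-9509) = 38329*(-1/15153) - 26297*(-1/9509) = -38329/15153 + 26297/9509 = 34007980/144089877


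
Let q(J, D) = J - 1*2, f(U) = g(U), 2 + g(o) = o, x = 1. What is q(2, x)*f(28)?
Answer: 0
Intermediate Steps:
g(o) = -2 + o
f(U) = -2 + U
q(J, D) = -2 + J (q(J, D) = J - 2 = -2 + J)
q(2, x)*f(28) = (-2 + 2)*(-2 + 28) = 0*26 = 0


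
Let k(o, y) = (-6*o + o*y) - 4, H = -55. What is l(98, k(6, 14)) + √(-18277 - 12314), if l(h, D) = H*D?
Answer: -2420 + 3*I*√3399 ≈ -2420.0 + 174.9*I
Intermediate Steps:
k(o, y) = -4 - 6*o + o*y
l(h, D) = -55*D
l(98, k(6, 14)) + √(-18277 - 12314) = -55*(-4 - 6*6 + 6*14) + √(-18277 - 12314) = -55*(-4 - 36 + 84) + √(-30591) = -55*44 + 3*I*√3399 = -2420 + 3*I*√3399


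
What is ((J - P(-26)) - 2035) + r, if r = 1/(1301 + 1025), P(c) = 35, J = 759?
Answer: -3049385/2326 ≈ -1311.0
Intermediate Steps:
r = 1/2326 ≈ 0.00042992
((J - P(-26)) - 2035) + r = ((759 - 1*35) - 2035) + 1/2326 = ((759 - 35) - 2035) + 1/2326 = (724 - 2035) + 1/2326 = -1311 + 1/2326 = -3049385/2326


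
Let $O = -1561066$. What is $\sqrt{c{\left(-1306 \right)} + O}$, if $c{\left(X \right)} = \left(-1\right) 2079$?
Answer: $i \sqrt{1563145} \approx 1250.3 i$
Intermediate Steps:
$c{\left(X \right)} = -2079$
$\sqrt{c{\left(-1306 \right)} + O} = \sqrt{-2079 - 1561066} = \sqrt{-1563145} = i \sqrt{1563145}$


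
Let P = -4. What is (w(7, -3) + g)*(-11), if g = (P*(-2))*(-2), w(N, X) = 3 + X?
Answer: 176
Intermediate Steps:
g = -16 (g = -4*(-2)*(-2) = 8*(-2) = -16)
(w(7, -3) + g)*(-11) = ((3 - 3) - 16)*(-11) = (0 - 16)*(-11) = -16*(-11) = 176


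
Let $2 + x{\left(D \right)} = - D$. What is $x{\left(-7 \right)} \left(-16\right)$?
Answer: $-80$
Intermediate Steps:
$x{\left(D \right)} = -2 - D$
$x{\left(-7 \right)} \left(-16\right) = \left(-2 - -7\right) \left(-16\right) = \left(-2 + 7\right) \left(-16\right) = 5 \left(-16\right) = -80$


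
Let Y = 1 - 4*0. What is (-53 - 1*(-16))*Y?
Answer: -37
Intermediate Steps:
Y = 1 (Y = 1 + 0 = 1)
(-53 - 1*(-16))*Y = (-53 - 1*(-16))*1 = (-53 + 16)*1 = -37*1 = -37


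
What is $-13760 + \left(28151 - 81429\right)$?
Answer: $-67038$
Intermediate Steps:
$-13760 + \left(28151 - 81429\right) = -13760 - 53278 = -67038$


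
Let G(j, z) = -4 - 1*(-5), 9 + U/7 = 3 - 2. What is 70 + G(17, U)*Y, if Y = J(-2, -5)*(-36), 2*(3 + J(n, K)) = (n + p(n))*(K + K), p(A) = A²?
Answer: 538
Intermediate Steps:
U = -56 (U = -63 + 7*(3 - 2) = -63 + 7*1 = -63 + 7 = -56)
J(n, K) = -3 + K*(n + n²) (J(n, K) = -3 + ((n + n²)*(K + K))/2 = -3 + ((n + n²)*(2*K))/2 = -3 + (2*K*(n + n²))/2 = -3 + K*(n + n²))
Y = 468 (Y = (-3 - 5*(-2) - 5*(-2)²)*(-36) = (-3 + 10 - 5*4)*(-36) = (-3 + 10 - 20)*(-36) = -13*(-36) = 468)
G(j, z) = 1 (G(j, z) = -4 + 5 = 1)
70 + G(17, U)*Y = 70 + 1*468 = 70 + 468 = 538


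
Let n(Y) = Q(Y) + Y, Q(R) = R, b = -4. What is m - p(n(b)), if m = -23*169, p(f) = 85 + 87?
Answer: -4059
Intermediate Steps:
n(Y) = 2*Y (n(Y) = Y + Y = 2*Y)
p(f) = 172
m = -3887
m - p(n(b)) = -3887 - 1*172 = -3887 - 172 = -4059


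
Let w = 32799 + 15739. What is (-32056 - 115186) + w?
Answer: -98704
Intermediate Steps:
w = 48538
(-32056 - 115186) + w = (-32056 - 115186) + 48538 = -147242 + 48538 = -98704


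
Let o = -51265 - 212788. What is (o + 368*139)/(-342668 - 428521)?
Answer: 70967/257063 ≈ 0.27607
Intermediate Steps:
o = -264053
(o + 368*139)/(-342668 - 428521) = (-264053 + 368*139)/(-342668 - 428521) = (-264053 + 51152)/(-771189) = -212901*(-1/771189) = 70967/257063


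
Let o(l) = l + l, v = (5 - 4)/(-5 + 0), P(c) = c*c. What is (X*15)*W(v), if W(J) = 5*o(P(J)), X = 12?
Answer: 72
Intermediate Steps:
P(c) = c**2
v = -1/5 (v = 1/(-5) = 1*(-1/5) = -1/5 ≈ -0.20000)
o(l) = 2*l
W(J) = 10*J**2 (W(J) = 5*(2*J**2) = 10*J**2)
(X*15)*W(v) = (12*15)*(10*(-1/5)**2) = 180*(10*(1/25)) = 180*(2/5) = 72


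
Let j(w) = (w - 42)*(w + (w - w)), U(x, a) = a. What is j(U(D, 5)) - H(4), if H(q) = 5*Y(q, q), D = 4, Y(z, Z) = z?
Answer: -205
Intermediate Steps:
H(q) = 5*q
j(w) = w*(-42 + w) (j(w) = (-42 + w)*(w + 0) = (-42 + w)*w = w*(-42 + w))
j(U(D, 5)) - H(4) = 5*(-42 + 5) - 5*4 = 5*(-37) - 1*20 = -185 - 20 = -205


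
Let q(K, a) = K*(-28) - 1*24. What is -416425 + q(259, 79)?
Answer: -423701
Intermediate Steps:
q(K, a) = -24 - 28*K (q(K, a) = -28*K - 24 = -24 - 28*K)
-416425 + q(259, 79) = -416425 + (-24 - 28*259) = -416425 + (-24 - 7252) = -416425 - 7276 = -423701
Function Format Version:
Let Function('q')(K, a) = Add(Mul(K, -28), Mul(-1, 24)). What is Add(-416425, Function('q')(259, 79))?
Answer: -423701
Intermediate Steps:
Function('q')(K, a) = Add(-24, Mul(-28, K)) (Function('q')(K, a) = Add(Mul(-28, K), -24) = Add(-24, Mul(-28, K)))
Add(-416425, Function('q')(259, 79)) = Add(-416425, Add(-24, Mul(-28, 259))) = Add(-416425, Add(-24, -7252)) = Add(-416425, -7276) = -423701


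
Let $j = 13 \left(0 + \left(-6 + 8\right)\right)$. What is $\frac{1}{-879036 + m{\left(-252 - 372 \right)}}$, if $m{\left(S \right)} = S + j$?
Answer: $- \frac{1}{879634} \approx -1.1368 \cdot 10^{-6}$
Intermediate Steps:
$j = 26$ ($j = 13 \left(0 + 2\right) = 13 \cdot 2 = 26$)
$m{\left(S \right)} = 26 + S$ ($m{\left(S \right)} = S + 26 = 26 + S$)
$\frac{1}{-879036 + m{\left(-252 - 372 \right)}} = \frac{1}{-879036 + \left(26 - 624\right)} = \frac{1}{-879036 - 598} = \frac{1}{-879634} = - \frac{1}{879634}$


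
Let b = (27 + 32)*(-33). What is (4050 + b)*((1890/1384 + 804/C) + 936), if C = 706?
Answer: 482121382815/244276 ≈ 1.9737e+6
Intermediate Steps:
b = -1947 (b = 59*(-33) = -1947)
(4050 + b)*((1890/1384 + 804/C) + 936) = (4050 - 1947)*((1890/1384 + 804/706) + 936) = 2103*((1890*(1/1384) + 804*(1/706)) + 936) = 2103*((945/692 + 402/353) + 936) = 2103*(611769/244276 + 936) = 2103*(229254105/244276) = 482121382815/244276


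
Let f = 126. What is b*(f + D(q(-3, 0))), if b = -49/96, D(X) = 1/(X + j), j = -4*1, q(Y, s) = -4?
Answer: -49343/768 ≈ -64.249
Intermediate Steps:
j = -4
D(X) = 1/(-4 + X) (D(X) = 1/(X - 4) = 1/(-4 + X))
b = -49/96 (b = -49*1/96 = -49/96 ≈ -0.51042)
b*(f + D(q(-3, 0))) = -49*(126 + 1/(-4 - 4))/96 = -49*(126 + 1/(-8))/96 = -49*(126 - ⅛)/96 = -49/96*1007/8 = -49343/768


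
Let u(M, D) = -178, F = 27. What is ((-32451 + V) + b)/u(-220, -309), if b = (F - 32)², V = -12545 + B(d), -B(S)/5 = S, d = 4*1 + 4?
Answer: 45011/178 ≈ 252.87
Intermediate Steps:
d = 8 (d = 4 + 4 = 8)
B(S) = -5*S
V = -12585 (V = -12545 - 5*8 = -12545 - 40 = -12585)
b = 25 (b = (27 - 32)² = (-5)² = 25)
((-32451 + V) + b)/u(-220, -309) = ((-32451 - 12585) + 25)/(-178) = (-45036 + 25)*(-1/178) = -45011*(-1/178) = 45011/178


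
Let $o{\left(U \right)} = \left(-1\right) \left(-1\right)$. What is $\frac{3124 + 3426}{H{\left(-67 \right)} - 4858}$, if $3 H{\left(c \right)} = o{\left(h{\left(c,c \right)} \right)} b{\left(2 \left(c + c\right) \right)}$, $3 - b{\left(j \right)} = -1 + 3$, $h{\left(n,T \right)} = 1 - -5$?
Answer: $- \frac{19650}{14573} \approx -1.3484$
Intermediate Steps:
$h{\left(n,T \right)} = 6$ ($h{\left(n,T \right)} = 1 + 5 = 6$)
$o{\left(U \right)} = 1$
$b{\left(j \right)} = 1$ ($b{\left(j \right)} = 3 - \left(-1 + 3\right) = 3 - 2 = 1$)
$H{\left(c \right)} = \frac{1}{3}$ ($H{\left(c \right)} = \frac{1 \cdot 1}{3} = \frac{1}{3} \cdot 1 = \frac{1}{3}$)
$\frac{3124 + 3426}{H{\left(-67 \right)} - 4858} = \frac{3124 + 3426}{\frac{1}{3} - 4858} = \frac{6550}{- \frac{14573}{3}} = 6550 \left(- \frac{3}{14573}\right) = - \frac{19650}{14573}$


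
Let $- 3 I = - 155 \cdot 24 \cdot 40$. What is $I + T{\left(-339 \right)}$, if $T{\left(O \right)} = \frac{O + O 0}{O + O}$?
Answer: $\frac{99201}{2} \approx 49601.0$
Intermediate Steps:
$T{\left(O \right)} = \frac{1}{2}$ ($T{\left(O \right)} = \frac{O + 0}{2 O} = O \frac{1}{2 O} = \frac{1}{2}$)
$I = 49600$ ($I = - \frac{\left(-155\right) 24 \cdot 40}{3} = - \frac{\left(-155\right) 960}{3} = \left(- \frac{1}{3}\right) \left(-148800\right) = 49600$)
$I + T{\left(-339 \right)} = 49600 + \frac{1}{2} = \frac{99201}{2}$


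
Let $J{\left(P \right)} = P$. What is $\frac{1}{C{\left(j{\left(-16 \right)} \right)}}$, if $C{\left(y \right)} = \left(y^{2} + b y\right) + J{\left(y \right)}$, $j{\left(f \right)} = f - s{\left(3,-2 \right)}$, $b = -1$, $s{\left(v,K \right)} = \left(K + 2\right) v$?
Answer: $\frac{1}{256} \approx 0.0039063$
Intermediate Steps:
$s{\left(v,K \right)} = v \left(2 + K\right)$ ($s{\left(v,K \right)} = \left(2 + K\right) v = v \left(2 + K\right)$)
$j{\left(f \right)} = f$ ($j{\left(f \right)} = f - 3 \left(2 - 2\right) = f - 3 \cdot 0 = f - 0 = f + 0 = f$)
$C{\left(y \right)} = y^{2}$ ($C{\left(y \right)} = \left(y^{2} - y\right) + y = y^{2}$)
$\frac{1}{C{\left(j{\left(-16 \right)} \right)}} = \frac{1}{\left(-16\right)^{2}} = \frac{1}{256}$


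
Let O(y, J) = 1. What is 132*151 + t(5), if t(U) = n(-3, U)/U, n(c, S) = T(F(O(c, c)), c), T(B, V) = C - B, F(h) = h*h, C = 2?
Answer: 99661/5 ≈ 19932.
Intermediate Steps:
F(h) = h²
T(B, V) = 2 - B
n(c, S) = 1 (n(c, S) = 2 - 1*1² = 2 - 1*1 = 2 - 1 = 1)
t(U) = 1/U
132*151 + t(5) = 132*151 + 1/5 = 19932 + ⅕ = 99661/5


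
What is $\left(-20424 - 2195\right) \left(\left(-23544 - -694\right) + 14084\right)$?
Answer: $198278154$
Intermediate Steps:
$\left(-20424 - 2195\right) \left(\left(-23544 - -694\right) + 14084\right) = - 22619 \left(\left(-23544 + 694\right) + 14084\right) = - 22619 \left(-22850 + 14084\right) = \left(-22619\right) \left(-8766\right) = 198278154$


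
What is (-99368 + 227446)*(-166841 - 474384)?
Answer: -82126815550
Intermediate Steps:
(-99368 + 227446)*(-166841 - 474384) = 128078*(-641225) = -82126815550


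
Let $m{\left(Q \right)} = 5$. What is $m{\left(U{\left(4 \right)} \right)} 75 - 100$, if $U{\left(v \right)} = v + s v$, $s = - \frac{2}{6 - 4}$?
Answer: $275$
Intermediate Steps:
$s = -1$ ($s = - \frac{2}{2} = \left(-2\right) \frac{1}{2} = -1$)
$U{\left(v \right)} = 0$ ($U{\left(v \right)} = v - v = 0$)
$m{\left(U{\left(4 \right)} \right)} 75 - 100 = 5 \cdot 75 - 100 = 375 - 100 = 275$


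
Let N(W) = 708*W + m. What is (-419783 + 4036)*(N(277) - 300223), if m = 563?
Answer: 43048107368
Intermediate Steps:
N(W) = 563 + 708*W (N(W) = 708*W + 563 = 563 + 708*W)
(-419783 + 4036)*(N(277) - 300223) = (-419783 + 4036)*((563 + 708*277) - 300223) = -415747*((563 + 196116) - 300223) = -415747*(196679 - 300223) = -415747*(-103544) = 43048107368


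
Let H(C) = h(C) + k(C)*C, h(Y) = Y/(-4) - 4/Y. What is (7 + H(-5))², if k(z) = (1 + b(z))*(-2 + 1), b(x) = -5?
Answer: 47961/400 ≈ 119.90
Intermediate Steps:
h(Y) = -4/Y - Y/4 (h(Y) = Y*(-¼) - 4/Y = -Y/4 - 4/Y = -4/Y - Y/4)
k(z) = 4 (k(z) = (1 - 5)*(-2 + 1) = -4*(-1) = 4)
H(C) = -4/C + 15*C/4 (H(C) = (-4/C - C/4) + 4*C = -4/C + 15*C/4)
(7 + H(-5))² = (7 + (-4/(-5) + (15/4)*(-5)))² = (7 + (-4*(-⅕) - 75/4))² = (7 + (⅘ - 75/4))² = (7 - 359/20)² = (-219/20)² = 47961/400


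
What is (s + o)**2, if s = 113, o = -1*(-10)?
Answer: 15129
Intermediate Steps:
o = 10
(s + o)**2 = (113 + 10)**2 = 123**2 = 15129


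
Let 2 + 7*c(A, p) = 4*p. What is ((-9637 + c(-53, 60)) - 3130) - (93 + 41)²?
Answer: -30689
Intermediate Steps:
c(A, p) = -2/7 + 4*p/7 (c(A, p) = -2/7 + (4*p)/7 = -2/7 + 4*p/7)
((-9637 + c(-53, 60)) - 3130) - (93 + 41)² = ((-9637 + (-2/7 + (4/7)*60)) - 3130) - (93 + 41)² = ((-9637 + (-2/7 + 240/7)) - 3130) - 1*134² = ((-9637 + 34) - 3130) - 1*17956 = (-9603 - 3130) - 17956 = -12733 - 17956 = -30689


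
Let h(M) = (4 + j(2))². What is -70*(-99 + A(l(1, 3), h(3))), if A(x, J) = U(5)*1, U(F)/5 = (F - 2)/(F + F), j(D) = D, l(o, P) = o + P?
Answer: 6825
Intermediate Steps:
l(o, P) = P + o
U(F) = 5*(-2 + F)/(2*F) (U(F) = 5*((F - 2)/(F + F)) = 5*((-2 + F)/((2*F))) = 5*((-2 + F)*(1/(2*F))) = 5*((-2 + F)/(2*F)) = 5*(-2 + F)/(2*F))
h(M) = 36 (h(M) = (4 + 2)² = 6² = 36)
A(x, J) = 3/2 (A(x, J) = (5/2 - 5/5)*1 = (5/2 - 5*⅕)*1 = (5/2 - 1)*1 = (3/2)*1 = 3/2)
-70*(-99 + A(l(1, 3), h(3))) = -70*(-99 + 3/2) = -70*(-195/2) = 6825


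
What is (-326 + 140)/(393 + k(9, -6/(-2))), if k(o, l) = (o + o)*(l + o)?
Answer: -62/203 ≈ -0.30542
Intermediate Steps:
k(o, l) = 2*o*(l + o) (k(o, l) = (2*o)*(l + o) = 2*o*(l + o))
(-326 + 140)/(393 + k(9, -6/(-2))) = (-326 + 140)/(393 + 2*9*(-6/(-2) + 9)) = -186/(393 + 2*9*(-6*(-1/2) + 9)) = -186/(393 + 2*9*(3 + 9)) = -186/(393 + 2*9*12) = -186/(393 + 216) = -186/609 = -186*1/609 = -62/203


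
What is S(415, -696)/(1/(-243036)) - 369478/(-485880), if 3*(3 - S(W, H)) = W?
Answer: 7990508628419/242940 ≈ 3.2891e+7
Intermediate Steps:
S(W, H) = 3 - W/3
S(415, -696)/(1/(-243036)) - 369478/(-485880) = (3 - ⅓*415)/(1/(-243036)) - 369478/(-485880) = (3 - 415/3)/(-1/243036) - 369478*(-1/485880) = -406/3*(-243036) + 184739/242940 = 32890872 + 184739/242940 = 7990508628419/242940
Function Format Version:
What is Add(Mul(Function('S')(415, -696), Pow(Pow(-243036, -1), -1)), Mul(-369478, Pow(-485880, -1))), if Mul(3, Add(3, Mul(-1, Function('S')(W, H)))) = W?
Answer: Rational(7990508628419, 242940) ≈ 3.2891e+7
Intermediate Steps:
Function('S')(W, H) = Add(3, Mul(Rational(-1, 3), W))
Add(Mul(Function('S')(415, -696), Pow(Pow(-243036, -1), -1)), Mul(-369478, Pow(-485880, -1))) = Add(Mul(Add(3, Mul(Rational(-1, 3), 415)), Pow(Pow(-243036, -1), -1)), Mul(-369478, Pow(-485880, -1))) = Add(Mul(Add(3, Rational(-415, 3)), Pow(Rational(-1, 243036), -1)), Mul(-369478, Rational(-1, 485880))) = Add(Mul(Rational(-406, 3), -243036), Rational(184739, 242940)) = Add(32890872, Rational(184739, 242940)) = Rational(7990508628419, 242940)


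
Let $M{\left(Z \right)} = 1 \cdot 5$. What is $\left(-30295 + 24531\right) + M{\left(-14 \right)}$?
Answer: $-5759$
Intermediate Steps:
$M{\left(Z \right)} = 5$
$\left(-30295 + 24531\right) + M{\left(-14 \right)} = \left(-30295 + 24531\right) + 5 = -5764 + 5 = -5759$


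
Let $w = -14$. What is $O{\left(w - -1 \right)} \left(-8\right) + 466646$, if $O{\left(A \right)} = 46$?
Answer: $466278$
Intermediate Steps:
$O{\left(w - -1 \right)} \left(-8\right) + 466646 = 46 \left(-8\right) + 466646 = -368 + 466646 = 466278$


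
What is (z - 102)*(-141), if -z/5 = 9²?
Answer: 71487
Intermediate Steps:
z = -405 (z = -5*9² = -5*81 = -405)
(z - 102)*(-141) = (-405 - 102)*(-141) = -507*(-141) = 71487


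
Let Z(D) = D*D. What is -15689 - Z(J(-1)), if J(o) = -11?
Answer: -15810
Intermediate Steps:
Z(D) = D²
-15689 - Z(J(-1)) = -15689 - 1*(-11)² = -15689 - 1*121 = -15689 - 121 = -15810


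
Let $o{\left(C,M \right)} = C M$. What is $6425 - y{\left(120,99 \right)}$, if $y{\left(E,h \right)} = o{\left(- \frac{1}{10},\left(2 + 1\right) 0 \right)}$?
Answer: $6425$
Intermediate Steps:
$y{\left(E,h \right)} = 0$ ($y{\left(E,h \right)} = - \frac{1}{10} \left(2 + 1\right) 0 = \left(-1\right) \frac{1}{10} \cdot 3 \cdot 0 = \left(- \frac{1}{10}\right) 0 = 0$)
$6425 - y{\left(120,99 \right)} = 6425 - 0 = 6425 + 0 = 6425$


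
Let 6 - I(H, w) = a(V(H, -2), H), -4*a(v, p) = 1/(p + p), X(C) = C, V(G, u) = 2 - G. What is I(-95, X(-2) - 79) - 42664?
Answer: -32420081/760 ≈ -42658.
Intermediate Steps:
a(v, p) = -1/(8*p) (a(v, p) = -1/(4*(p + p)) = -1/(2*p)/4 = -1/(8*p))
I(H, w) = 6 + 1/(8*H) (I(H, w) = 6 - (-1)/(8*H) = 6 + 1/(8*H))
I(-95, X(-2) - 79) - 42664 = (6 + (1/8)/(-95)) - 42664 = (6 + (1/8)*(-1/95)) - 42664 = (6 - 1/760) - 42664 = 4559/760 - 42664 = -32420081/760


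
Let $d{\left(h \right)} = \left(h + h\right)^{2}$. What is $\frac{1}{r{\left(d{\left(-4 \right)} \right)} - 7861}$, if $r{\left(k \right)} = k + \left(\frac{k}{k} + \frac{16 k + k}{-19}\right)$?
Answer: $- \frac{19}{149212} \approx -0.00012734$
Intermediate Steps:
$d{\left(h \right)} = 4 h^{2}$ ($d{\left(h \right)} = \left(2 h\right)^{2} = 4 h^{2}$)
$r{\left(k \right)} = 1 + \frac{2 k}{19}$ ($r{\left(k \right)} = k + \left(1 + 17 k \left(- \frac{1}{19}\right)\right) = k - \left(-1 + \frac{17 k}{19}\right) = 1 + \frac{2 k}{19}$)
$\frac{1}{r{\left(d{\left(-4 \right)} \right)} - 7861} = \frac{1}{\left(1 + \frac{2 \cdot 4 \left(-4\right)^{2}}{19}\right) - 7861} = \frac{1}{\left(1 + \frac{2 \cdot 4 \cdot 16}{19}\right) - 7861} = \frac{1}{\left(1 + \frac{2}{19} \cdot 64\right) - 7861} = \frac{1}{\left(1 + \frac{128}{19}\right) - 7861} = \frac{1}{\frac{147}{19} - 7861} = \frac{1}{- \frac{149212}{19}} = - \frac{19}{149212}$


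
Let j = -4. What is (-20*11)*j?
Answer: 880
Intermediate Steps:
(-20*11)*j = -20*11*(-4) = -220*(-4) = 880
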